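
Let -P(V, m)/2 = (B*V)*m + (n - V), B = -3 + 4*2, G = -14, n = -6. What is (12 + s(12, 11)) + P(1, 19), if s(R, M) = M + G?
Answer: -167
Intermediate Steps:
B = 5 (B = -3 + 8 = 5)
P(V, m) = 12 + 2*V - 10*V*m (P(V, m) = -2*((5*V)*m + (-6 - V)) = -2*(5*V*m + (-6 - V)) = -2*(-6 - V + 5*V*m) = 12 + 2*V - 10*V*m)
s(R, M) = -14 + M (s(R, M) = M - 14 = -14 + M)
(12 + s(12, 11)) + P(1, 19) = (12 + (-14 + 11)) + (12 + 2*1 - 10*1*19) = (12 - 3) + (12 + 2 - 190) = 9 - 176 = -167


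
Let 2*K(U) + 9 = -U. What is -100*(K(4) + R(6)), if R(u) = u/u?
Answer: 550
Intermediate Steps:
R(u) = 1
K(U) = -9/2 - U/2 (K(U) = -9/2 + (-U)/2 = -9/2 - U/2)
-100*(K(4) + R(6)) = -100*((-9/2 - ½*4) + 1) = -100*((-9/2 - 2) + 1) = -100*(-13/2 + 1) = -100*(-11/2) = 550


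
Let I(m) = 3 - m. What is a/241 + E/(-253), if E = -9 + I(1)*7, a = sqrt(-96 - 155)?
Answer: -5/253 + I*sqrt(251)/241 ≈ -0.019763 + 0.065739*I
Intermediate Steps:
a = I*sqrt(251) (a = sqrt(-251) = I*sqrt(251) ≈ 15.843*I)
E = 5 (E = -9 + (3 - 1*1)*7 = -9 + (3 - 1)*7 = -9 + 2*7 = -9 + 14 = 5)
a/241 + E/(-253) = (I*sqrt(251))/241 + 5/(-253) = (I*sqrt(251))*(1/241) + 5*(-1/253) = I*sqrt(251)/241 - 5/253 = -5/253 + I*sqrt(251)/241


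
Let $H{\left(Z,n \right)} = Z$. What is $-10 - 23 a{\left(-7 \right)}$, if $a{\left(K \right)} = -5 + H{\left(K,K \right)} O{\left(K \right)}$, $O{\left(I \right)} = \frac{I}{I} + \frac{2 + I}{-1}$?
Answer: $1071$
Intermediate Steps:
$O{\left(I \right)} = -1 - I$ ($O{\left(I \right)} = 1 + \left(2 + I\right) \left(-1\right) = 1 - \left(2 + I\right) = -1 - I$)
$a{\left(K \right)} = -5 + K \left(-1 - K\right)$
$-10 - 23 a{\left(-7 \right)} = -10 - 23 \left(-5 - - 7 \left(1 - 7\right)\right) = -10 - 23 \left(-5 - \left(-7\right) \left(-6\right)\right) = -10 - 23 \left(-5 - 42\right) = -10 - -1081 = -10 + 1081 = 1071$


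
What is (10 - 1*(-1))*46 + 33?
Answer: 539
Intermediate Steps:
(10 - 1*(-1))*46 + 33 = (10 + 1)*46 + 33 = 11*46 + 33 = 506 + 33 = 539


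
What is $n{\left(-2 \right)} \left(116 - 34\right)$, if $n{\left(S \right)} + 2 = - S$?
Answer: $0$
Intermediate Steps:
$n{\left(S \right)} = -2 - S$
$n{\left(-2 \right)} \left(116 - 34\right) = \left(-2 - -2\right) \left(116 - 34\right) = \left(-2 + 2\right) 82 = 0 \cdot 82 = 0$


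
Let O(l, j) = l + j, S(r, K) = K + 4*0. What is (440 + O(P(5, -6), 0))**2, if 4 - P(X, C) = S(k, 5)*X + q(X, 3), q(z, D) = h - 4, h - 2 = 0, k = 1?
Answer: 177241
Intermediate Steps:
h = 2 (h = 2 + 0 = 2)
S(r, K) = K (S(r, K) = K + 0 = K)
q(z, D) = -2 (q(z, D) = 2 - 4 = -2)
P(X, C) = 6 - 5*X (P(X, C) = 4 - (5*X - 2) = 4 - (-2 + 5*X) = 4 + (2 - 5*X) = 6 - 5*X)
O(l, j) = j + l
(440 + O(P(5, -6), 0))**2 = (440 + (0 + (6 - 5*5)))**2 = (440 + (0 + (6 - 25)))**2 = (440 + (0 - 19))**2 = (440 - 19)**2 = 421**2 = 177241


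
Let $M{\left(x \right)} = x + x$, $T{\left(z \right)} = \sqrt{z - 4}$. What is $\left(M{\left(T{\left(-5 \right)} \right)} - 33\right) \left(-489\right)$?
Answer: $16137 - 2934 i \approx 16137.0 - 2934.0 i$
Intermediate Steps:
$T{\left(z \right)} = \sqrt{-4 + z}$
$M{\left(x \right)} = 2 x$
$\left(M{\left(T{\left(-5 \right)} \right)} - 33\right) \left(-489\right) = \left(2 \sqrt{-4 - 5} - 33\right) \left(-489\right) = \left(2 \sqrt{-9} - 33\right) \left(-489\right) = \left(2 \cdot 3 i - 33\right) \left(-489\right) = \left(6 i - 33\right) \left(-489\right) = \left(-33 + 6 i\right) \left(-489\right) = 16137 - 2934 i$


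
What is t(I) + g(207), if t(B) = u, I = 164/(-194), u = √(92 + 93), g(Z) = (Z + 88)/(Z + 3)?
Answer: 59/42 + √185 ≈ 15.006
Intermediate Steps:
g(Z) = (88 + Z)/(3 + Z)
u = √185 ≈ 13.601
I = -82/97 (I = 164*(-1/194) = -82/97 ≈ -0.84536)
t(B) = √185
t(I) + g(207) = √185 + (88 + 207)/(3 + 207) = √185 + 295/210 = √185 + (1/210)*295 = √185 + 59/42 = 59/42 + √185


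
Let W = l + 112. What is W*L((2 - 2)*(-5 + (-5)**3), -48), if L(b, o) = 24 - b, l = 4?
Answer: 2784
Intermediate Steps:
W = 116 (W = 4 + 112 = 116)
W*L((2 - 2)*(-5 + (-5)**3), -48) = 116*(24 - (2 - 2)*(-5 + (-5)**3)) = 116*(24 - 0*(-5 - 125)) = 116*(24 - 0*(-130)) = 116*(24 - 1*0) = 116*(24 + 0) = 116*24 = 2784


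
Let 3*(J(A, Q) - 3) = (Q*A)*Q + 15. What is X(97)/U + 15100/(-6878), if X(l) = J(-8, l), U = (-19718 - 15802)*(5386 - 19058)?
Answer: -687485349617/313139933280 ≈ -2.1955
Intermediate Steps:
U = 485629440 (U = -35520*(-13672) = 485629440)
J(A, Q) = 8 + A*Q²/3 (J(A, Q) = 3 + ((Q*A)*Q + 15)/3 = 3 + ((A*Q)*Q + 15)/3 = 3 + (A*Q² + 15)/3 = 3 + (15 + A*Q²)/3 = 3 + (5 + A*Q²/3) = 8 + A*Q²/3)
X(l) = 8 - 8*l²/3 (X(l) = 8 + (⅓)*(-8)*l² = 8 - 8*l²/3)
X(97)/U + 15100/(-6878) = (8 - 8/3*97²)/485629440 + 15100/(-6878) = (8 - 8/3*9409)*(1/485629440) + 15100*(-1/6878) = (8 - 75272/3)*(1/485629440) - 7550/3439 = -75248/3*1/485629440 - 7550/3439 = -4703/91055520 - 7550/3439 = -687485349617/313139933280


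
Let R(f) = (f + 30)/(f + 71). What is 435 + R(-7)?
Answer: 27863/64 ≈ 435.36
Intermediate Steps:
R(f) = (30 + f)/(71 + f)
435 + R(-7) = 435 + (30 - 7)/(71 - 7) = 435 + 23/64 = 27863/64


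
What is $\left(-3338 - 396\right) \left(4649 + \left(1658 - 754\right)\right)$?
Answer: $-20734902$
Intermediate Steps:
$\left(-3338 - 396\right) \left(4649 + \left(1658 - 754\right)\right) = - 3734 \left(4649 + 904\right) = \left(-3734\right) 5553 = -20734902$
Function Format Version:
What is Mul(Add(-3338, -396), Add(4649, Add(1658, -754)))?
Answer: -20734902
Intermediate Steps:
Mul(Add(-3338, -396), Add(4649, Add(1658, -754))) = Mul(-3734, Add(4649, 904)) = Mul(-3734, 5553) = -20734902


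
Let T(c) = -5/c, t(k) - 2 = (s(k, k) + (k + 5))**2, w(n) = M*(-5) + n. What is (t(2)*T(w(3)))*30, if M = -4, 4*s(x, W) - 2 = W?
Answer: -9900/23 ≈ -430.43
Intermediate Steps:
s(x, W) = 1/2 + W/4
w(n) = 20 + n (w(n) = -4*(-5) + n = 20 + n)
t(k) = 2 + (11/2 + 5*k/4)**2 (t(k) = 2 + ((1/2 + k/4) + (k + 5))**2 = 2 + ((1/2 + k/4) + (5 + k))**2 = 2 + (11/2 + 5*k/4)**2)
(t(2)*T(w(3)))*30 = ((2 + (22 + 5*2)**2/16)*(-5/(20 + 3)))*30 = ((2 + (22 + 10)**2/16)*(-5/23))*30 = ((2 + (1/16)*32**2)*(-5*1/23))*30 = ((2 + (1/16)*1024)*(-5/23))*30 = ((2 + 64)*(-5/23))*30 = (66*(-5/23))*30 = -330/23*30 = -9900/23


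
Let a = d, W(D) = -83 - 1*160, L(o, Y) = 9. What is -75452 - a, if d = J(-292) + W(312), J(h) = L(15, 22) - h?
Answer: -75510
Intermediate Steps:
J(h) = 9 - h
W(D) = -243 (W(D) = -83 - 160 = -243)
d = 58 (d = (9 - 1*(-292)) - 243 = (9 + 292) - 243 = 301 - 243 = 58)
a = 58
-75452 - a = -75452 - 1*58 = -75452 - 58 = -75510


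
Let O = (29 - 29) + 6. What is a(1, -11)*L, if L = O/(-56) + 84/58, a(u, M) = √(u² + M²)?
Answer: 1089*√122/812 ≈ 14.813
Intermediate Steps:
O = 6 (O = 0 + 6 = 6)
a(u, M) = √(M² + u²)
L = 1089/812 (L = 6/(-56) + 84/58 = 6*(-1/56) + 84*(1/58) = -3/28 + 42/29 = 1089/812 ≈ 1.3411)
a(1, -11)*L = √((-11)² + 1²)*(1089/812) = √(121 + 1)*(1089/812) = √122*(1089/812) = 1089*√122/812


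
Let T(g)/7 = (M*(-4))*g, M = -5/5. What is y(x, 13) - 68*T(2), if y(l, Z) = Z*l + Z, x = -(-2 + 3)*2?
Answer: -3821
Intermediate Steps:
M = -1 (M = -5*⅕ = -1)
x = -2 (x = -1*1*2 = -1*2 = -2)
y(l, Z) = Z + Z*l
T(g) = 28*g (T(g) = 7*((-1*(-4))*g) = 7*(4*g) = 28*g)
y(x, 13) - 68*T(2) = 13*(1 - 2) - 1904*2 = 13*(-1) - 68*56 = -13 - 3808 = -3821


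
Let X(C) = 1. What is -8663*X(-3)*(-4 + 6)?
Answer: -17326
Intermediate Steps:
-8663*X(-3)*(-4 + 6) = -8663*(-4 + 6) = -8663*2 = -17326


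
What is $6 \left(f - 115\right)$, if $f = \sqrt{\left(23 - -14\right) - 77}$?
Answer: $-690 + 12 i \sqrt{10} \approx -690.0 + 37.947 i$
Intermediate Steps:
$f = 2 i \sqrt{10}$ ($f = \sqrt{\left(23 + 14\right) - 77} = \sqrt{37 - 77} = \sqrt{-40} = 2 i \sqrt{10} \approx 6.3246 i$)
$6 \left(f - 115\right) = 6 \left(2 i \sqrt{10} - 115\right) = 6 \left(-115 + 2 i \sqrt{10}\right) = -690 + 12 i \sqrt{10}$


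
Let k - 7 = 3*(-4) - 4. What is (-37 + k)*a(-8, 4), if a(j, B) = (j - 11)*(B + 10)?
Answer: 12236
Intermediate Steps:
a(j, B) = (-11 + j)*(10 + B)
k = -9 (k = 7 + (3*(-4) - 4) = 7 + (-12 - 4) = 7 - 16 = -9)
(-37 + k)*a(-8, 4) = (-37 - 9)*(-110 - 11*4 + 10*(-8) + 4*(-8)) = -46*(-110 - 44 - 80 - 32) = -46*(-266) = 12236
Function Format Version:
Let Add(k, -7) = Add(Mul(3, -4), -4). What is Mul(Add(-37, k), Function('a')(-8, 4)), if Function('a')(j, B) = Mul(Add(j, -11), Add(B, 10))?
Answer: 12236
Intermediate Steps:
Function('a')(j, B) = Mul(Add(-11, j), Add(10, B))
k = -9 (k = Add(7, Add(Mul(3, -4), -4)) = Add(7, Add(-12, -4)) = Add(7, -16) = -9)
Mul(Add(-37, k), Function('a')(-8, 4)) = Mul(Add(-37, -9), Add(-110, Mul(-11, 4), Mul(10, -8), Mul(4, -8))) = Mul(-46, Add(-110, -44, -80, -32)) = Mul(-46, -266) = 12236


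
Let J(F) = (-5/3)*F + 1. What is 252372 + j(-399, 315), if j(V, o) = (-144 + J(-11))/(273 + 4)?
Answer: 209720758/831 ≈ 2.5237e+5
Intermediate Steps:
J(F) = 1 - 5*F/3 (J(F) = (-5*⅓)*F + 1 = -5*F/3 + 1 = 1 - 5*F/3)
j(V, o) = -374/831 (j(V, o) = (-144 + (1 - 5/3*(-11)))/(273 + 4) = (-144 + (1 + 55/3))/277 = (-144 + 58/3)*(1/277) = -374/3*1/277 = -374/831)
252372 + j(-399, 315) = 252372 - 374/831 = 209720758/831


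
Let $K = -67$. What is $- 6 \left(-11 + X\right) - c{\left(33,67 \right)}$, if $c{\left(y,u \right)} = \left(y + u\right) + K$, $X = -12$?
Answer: $105$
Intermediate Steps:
$c{\left(y,u \right)} = -67 + u + y$ ($c{\left(y,u \right)} = \left(y + u\right) - 67 = \left(u + y\right) - 67 = -67 + u + y$)
$- 6 \left(-11 + X\right) - c{\left(33,67 \right)} = - 6 \left(-11 - 12\right) - \left(-67 + 67 + 33\right) = \left(-6\right) \left(-23\right) - 33 = 138 - 33 = 105$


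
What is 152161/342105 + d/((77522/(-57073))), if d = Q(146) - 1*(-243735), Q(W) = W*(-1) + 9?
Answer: -2378114542525814/13260331905 ≈ -1.7934e+5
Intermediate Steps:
Q(W) = 9 - W (Q(W) = -W + 9 = 9 - W)
d = 243598 (d = (9 - 1*146) - 1*(-243735) = (9 - 146) + 243735 = -137 + 243735 = 243598)
152161/342105 + d/((77522/(-57073))) = 152161/342105 + 243598/((77522/(-57073))) = 152161*(1/342105) + 243598/((77522*(-1/57073))) = 152161/342105 + 243598/(-77522/57073) = 152161/342105 + 243598*(-57073/77522) = 152161/342105 - 6951434327/38761 = -2378114542525814/13260331905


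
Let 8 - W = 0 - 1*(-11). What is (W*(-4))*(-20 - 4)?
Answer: -288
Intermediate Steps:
W = -3 (W = 8 - (0 - 1*(-11)) = 8 - (0 + 11) = 8 - 1*11 = 8 - 11 = -3)
(W*(-4))*(-20 - 4) = (-3*(-4))*(-20 - 4) = 12*(-24) = -288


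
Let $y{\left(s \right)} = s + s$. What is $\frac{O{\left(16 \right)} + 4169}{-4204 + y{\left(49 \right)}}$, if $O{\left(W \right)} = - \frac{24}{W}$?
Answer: $- \frac{8335}{8212} \approx -1.015$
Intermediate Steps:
$y{\left(s \right)} = 2 s$
$\frac{O{\left(16 \right)} + 4169}{-4204 + y{\left(49 \right)}} = \frac{- \frac{24}{16} + 4169}{-4204 + 2 \cdot 49} = \frac{\left(-24\right) \frac{1}{16} + 4169}{-4204 + 98} = \frac{- \frac{3}{2} + 4169}{-4106} = \frac{8335}{2} \left(- \frac{1}{4106}\right) = - \frac{8335}{8212}$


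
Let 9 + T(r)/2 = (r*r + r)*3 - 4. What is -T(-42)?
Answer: -10306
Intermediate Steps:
T(r) = -26 + 6*r + 6*r**2 (T(r) = -18 + 2*((r*r + r)*3 - 4) = -18 + 2*((r**2 + r)*3 - 4) = -18 + 2*((r + r**2)*3 - 4) = -18 + 2*((3*r + 3*r**2) - 4) = -18 + 2*(-4 + 3*r + 3*r**2) = -18 + (-8 + 6*r + 6*r**2) = -26 + 6*r + 6*r**2)
-T(-42) = -(-26 + 6*(-42) + 6*(-42)**2) = -(-26 - 252 + 6*1764) = -(-26 - 252 + 10584) = -1*10306 = -10306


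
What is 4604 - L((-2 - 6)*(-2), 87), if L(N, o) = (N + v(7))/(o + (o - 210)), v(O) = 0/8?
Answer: 41440/9 ≈ 4604.4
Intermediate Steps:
v(O) = 0 (v(O) = 0*(1/8) = 0)
L(N, o) = N/(-210 + 2*o) (L(N, o) = (N + 0)/(o + (o - 210)) = N/(o + (-210 + o)) = N/(-210 + 2*o))
4604 - L((-2 - 6)*(-2), 87) = 4604 - (-2 - 6)*(-2)/(2*(-105 + 87)) = 4604 - (-8*(-2))/(2*(-18)) = 4604 - 16*(-1)/(2*18) = 4604 - 1*(-4/9) = 4604 + 4/9 = 41440/9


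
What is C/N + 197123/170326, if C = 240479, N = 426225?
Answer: 124978576829/72597199350 ≈ 1.7215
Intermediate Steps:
C/N + 197123/170326 = 240479/426225 + 197123/170326 = 124978576829/72597199350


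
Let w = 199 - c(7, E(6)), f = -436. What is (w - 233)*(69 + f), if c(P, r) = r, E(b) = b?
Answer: 14680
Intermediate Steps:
w = 193 (w = 199 - 1*6 = 199 - 6 = 193)
(w - 233)*(69 + f) = (193 - 233)*(69 - 436) = -40*(-367) = 14680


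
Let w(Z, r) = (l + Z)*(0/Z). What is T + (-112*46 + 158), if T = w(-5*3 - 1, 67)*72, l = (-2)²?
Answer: -4994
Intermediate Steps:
l = 4
w(Z, r) = 0 (w(Z, r) = (4 + Z)*(0/Z) = (4 + Z)*0 = 0)
T = 0 (T = 0*72 = 0)
T + (-112*46 + 158) = 0 + (-112*46 + 158) = 0 + (-5152 + 158) = 0 - 4994 = -4994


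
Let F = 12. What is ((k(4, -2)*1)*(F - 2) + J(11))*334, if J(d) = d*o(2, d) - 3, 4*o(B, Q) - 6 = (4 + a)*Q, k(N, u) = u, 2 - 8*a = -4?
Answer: 366565/8 ≈ 45821.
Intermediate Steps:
a = ¾ (a = ¼ - ⅛*(-4) = ¼ + ½ = ¾ ≈ 0.75000)
o(B, Q) = 3/2 + 19*Q/16 (o(B, Q) = 3/2 + ((4 + ¾)*Q)/4 = 3/2 + (19*Q/4)/4 = 3/2 + 19*Q/16)
J(d) = -3 + d*(3/2 + 19*d/16) (J(d) = d*(3/2 + 19*d/16) - 3 = -3 + d*(3/2 + 19*d/16))
((k(4, -2)*1)*(F - 2) + J(11))*334 = ((-2*1)*(12 - 2) + (-3 + (1/16)*11*(24 + 19*11)))*334 = (-2*10 + (-3 + (1/16)*11*(24 + 209)))*334 = (-20 + (-3 + (1/16)*11*233))*334 = (-20 + (-3 + 2563/16))*334 = (-20 + 2515/16)*334 = (2195/16)*334 = 366565/8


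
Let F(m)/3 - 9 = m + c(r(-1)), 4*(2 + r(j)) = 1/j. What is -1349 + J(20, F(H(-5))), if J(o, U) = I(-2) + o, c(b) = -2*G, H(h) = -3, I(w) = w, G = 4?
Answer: -1331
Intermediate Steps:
r(j) = -2 + 1/(4*j) (r(j) = -2 + (1/j)/4 = -2 + 1/(4*j))
c(b) = -8 (c(b) = -2*4 = -8)
F(m) = 3 + 3*m (F(m) = 27 + 3*(m - 8) = 27 + 3*(-8 + m) = 27 + (-24 + 3*m) = 3 + 3*m)
J(o, U) = -2 + o
-1349 + J(20, F(H(-5))) = -1349 + (-2 + 20) = -1349 + 18 = -1331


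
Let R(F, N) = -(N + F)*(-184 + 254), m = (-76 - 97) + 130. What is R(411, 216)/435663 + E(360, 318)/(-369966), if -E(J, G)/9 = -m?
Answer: -1785467351/17908944162 ≈ -0.099697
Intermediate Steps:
m = -43 (m = -173 + 130 = -43)
E(J, G) = -387 (E(J, G) = -(-9)*(-43) = -9*43 = -387)
R(F, N) = -70*F - 70*N (R(F, N) = -(F + N)*70 = -(70*F + 70*N) = -70*F - 70*N)
R(411, 216)/435663 + E(360, 318)/(-369966) = (-70*411 - 70*216)/435663 - 387/(-369966) = (-28770 - 15120)*(1/435663) - 387*(-1/369966) = -43890*1/435663 + 129/123322 = -14630/145221 + 129/123322 = -1785467351/17908944162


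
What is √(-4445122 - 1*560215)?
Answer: I*√5005337 ≈ 2237.3*I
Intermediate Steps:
√(-4445122 - 1*560215) = √(-4445122 - 560215) = √(-5005337) = I*√5005337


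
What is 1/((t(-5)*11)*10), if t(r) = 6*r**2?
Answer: 1/16500 ≈ 6.0606e-5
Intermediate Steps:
1/((t(-5)*11)*10) = 1/(((6*(-5)**2)*11)*10) = 1/(((6*25)*11)*10) = 1/((150*11)*10) = 1/(1650*10) = 1/16500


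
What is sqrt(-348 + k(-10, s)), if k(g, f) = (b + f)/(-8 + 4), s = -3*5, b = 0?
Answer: 9*I*sqrt(17)/2 ≈ 18.554*I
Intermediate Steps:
s = -15
k(g, f) = -f/4 (k(g, f) = (0 + f)/(-8 + 4) = f/(-4) = f*(-1/4) = -f/4)
sqrt(-348 + k(-10, s)) = sqrt(-348 - 1/4*(-15)) = sqrt(-348 + 15/4) = sqrt(-1377/4) = 9*I*sqrt(17)/2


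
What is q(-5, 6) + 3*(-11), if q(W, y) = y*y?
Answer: 3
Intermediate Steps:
q(W, y) = y²
q(-5, 6) + 3*(-11) = 6² + 3*(-11) = 36 - 33 = 3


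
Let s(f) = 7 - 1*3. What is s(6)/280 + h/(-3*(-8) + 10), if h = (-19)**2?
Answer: 6326/595 ≈ 10.632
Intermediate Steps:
h = 361
s(f) = 4 (s(f) = 7 - 3 = 4)
s(6)/280 + h/(-3*(-8) + 10) = 4/280 + 361/(-3*(-8) + 10) = 4*(1/280) + 361/(24 + 10) = 1/70 + 361/34 = 6326/595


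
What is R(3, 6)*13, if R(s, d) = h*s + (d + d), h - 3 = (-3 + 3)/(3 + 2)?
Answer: 273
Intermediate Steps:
h = 3 (h = 3 + (-3 + 3)/(3 + 2) = 3 + 0/5 = 3 + 0*(⅕) = 3 + 0 = 3)
R(s, d) = 2*d + 3*s (R(s, d) = 3*s + (d + d) = 3*s + 2*d = 2*d + 3*s)
R(3, 6)*13 = (2*6 + 3*3)*13 = (12 + 9)*13 = 21*13 = 273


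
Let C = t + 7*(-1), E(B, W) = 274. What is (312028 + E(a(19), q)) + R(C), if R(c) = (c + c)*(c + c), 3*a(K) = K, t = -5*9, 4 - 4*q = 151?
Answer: 323118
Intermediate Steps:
q = -147/4 (q = 1 - ¼*151 = 1 - 151/4 = -147/4 ≈ -36.750)
t = -45
a(K) = K/3
C = -52 (C = -45 + 7*(-1) = -45 - 7 = -52)
R(c) = 4*c² (R(c) = (2*c)*(2*c) = 4*c²)
(312028 + E(a(19), q)) + R(C) = (312028 + 274) + 4*(-52)² = 312302 + 4*2704 = 312302 + 10816 = 323118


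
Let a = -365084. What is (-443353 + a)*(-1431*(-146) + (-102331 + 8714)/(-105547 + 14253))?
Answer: -2202850371890751/13042 ≈ -1.6890e+11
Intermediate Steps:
(-443353 + a)*(-1431*(-146) + (-102331 + 8714)/(-105547 + 14253)) = (-443353 - 365084)*(-1431*(-146) + (-102331 + 8714)/(-105547 + 14253)) = -808437*(208926 - 93617/(-91294)) = -808437*(208926 - 93617*(-1/91294)) = -808437*(208926 + 93617/91294) = -808437*19073783861/91294 = -2202850371890751/13042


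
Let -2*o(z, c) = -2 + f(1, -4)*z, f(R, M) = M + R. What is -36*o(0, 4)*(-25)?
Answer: 900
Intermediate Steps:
o(z, c) = 1 + 3*z/2 (o(z, c) = -(-2 + (-4 + 1)*z)/2 = -(-2 - 3*z)/2 = 1 + 3*z/2)
-36*o(0, 4)*(-25) = -36*(1 + (3/2)*0)*(-25) = -36*(1 + 0)*(-25) = -36*1*(-25) = -36*(-25) = 900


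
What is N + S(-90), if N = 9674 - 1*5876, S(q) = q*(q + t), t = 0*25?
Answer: 11898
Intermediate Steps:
t = 0
S(q) = q² (S(q) = q*(q + 0) = q*q = q²)
N = 3798 (N = 9674 - 5876 = 3798)
N + S(-90) = 3798 + (-90)² = 3798 + 8100 = 11898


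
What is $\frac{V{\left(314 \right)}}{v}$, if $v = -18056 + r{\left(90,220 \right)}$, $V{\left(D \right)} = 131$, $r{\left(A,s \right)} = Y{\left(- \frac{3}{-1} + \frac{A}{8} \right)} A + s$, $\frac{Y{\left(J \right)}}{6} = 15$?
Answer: $- \frac{131}{9736} \approx -0.013455$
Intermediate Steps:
$Y{\left(J \right)} = 90$ ($Y{\left(J \right)} = 6 \cdot 15 = 90$)
$r{\left(A,s \right)} = s + 90 A$ ($r{\left(A,s \right)} = 90 A + s = s + 90 A$)
$v = -9736$ ($v = -18056 + \left(220 + 90 \cdot 90\right) = -18056 + \left(220 + 8100\right) = -18056 + 8320 = -9736$)
$\frac{V{\left(314 \right)}}{v} = \frac{131}{-9736} = 131 \left(- \frac{1}{9736}\right) = - \frac{131}{9736}$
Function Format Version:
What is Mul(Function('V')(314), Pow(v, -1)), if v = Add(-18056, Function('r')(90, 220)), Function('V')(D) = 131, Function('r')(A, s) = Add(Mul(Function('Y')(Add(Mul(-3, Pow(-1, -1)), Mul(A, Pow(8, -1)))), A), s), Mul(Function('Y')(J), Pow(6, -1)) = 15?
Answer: Rational(-131, 9736) ≈ -0.013455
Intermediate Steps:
Function('Y')(J) = 90 (Function('Y')(J) = Mul(6, 15) = 90)
Function('r')(A, s) = Add(s, Mul(90, A)) (Function('r')(A, s) = Add(Mul(90, A), s) = Add(s, Mul(90, A)))
v = -9736 (v = Add(-18056, Add(220, Mul(90, 90))) = Add(-18056, Add(220, 8100)) = Add(-18056, 8320) = -9736)
Mul(Function('V')(314), Pow(v, -1)) = Mul(131, Pow(-9736, -1)) = Mul(131, Rational(-1, 9736)) = Rational(-131, 9736)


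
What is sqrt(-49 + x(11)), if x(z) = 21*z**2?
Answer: 2*sqrt(623) ≈ 49.920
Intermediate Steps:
sqrt(-49 + x(11)) = sqrt(-49 + 21*11**2) = sqrt(-49 + 21*121) = sqrt(-49 + 2541) = sqrt(2492) = 2*sqrt(623)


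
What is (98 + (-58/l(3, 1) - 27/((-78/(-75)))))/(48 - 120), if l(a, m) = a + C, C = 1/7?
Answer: -15325/20592 ≈ -0.74422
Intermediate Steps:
C = ⅐ ≈ 0.14286
l(a, m) = ⅐ + a (l(a, m) = a + ⅐ = ⅐ + a)
(98 + (-58/l(3, 1) - 27/((-78/(-75)))))/(48 - 120) = (98 + (-58/(⅐ + 3) - 27/((-78/(-75)))))/(48 - 120) = (98 + (-58/22/7 - 27/((-78*(-1/75)))))/(-72) = (98 + (-58*7/22 - 27/26/25))*(-1/72) = (98 + (-203/11 - 27*25/26))*(-1/72) = (98 + (-203/11 - 675/26))*(-1/72) = (98 - 12703/286)*(-1/72) = (15325/286)*(-1/72) = -15325/20592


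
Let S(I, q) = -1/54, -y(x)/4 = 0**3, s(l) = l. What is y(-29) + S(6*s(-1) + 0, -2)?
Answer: -1/54 ≈ -0.018519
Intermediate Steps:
y(x) = 0 (y(x) = -4*0**3 = -4*0 = 0)
S(I, q) = -1/54 (S(I, q) = -1*1/54 = -1/54)
y(-29) + S(6*s(-1) + 0, -2) = 0 - 1/54 = -1/54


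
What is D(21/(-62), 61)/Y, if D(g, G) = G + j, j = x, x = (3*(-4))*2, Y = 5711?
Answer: 37/5711 ≈ 0.0064787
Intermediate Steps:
x = -24 (x = -12*2 = -24)
j = -24
D(g, G) = -24 + G (D(g, G) = G - 24 = -24 + G)
D(21/(-62), 61)/Y = (-24 + 61)/5711 = 37*(1/5711) = 37/5711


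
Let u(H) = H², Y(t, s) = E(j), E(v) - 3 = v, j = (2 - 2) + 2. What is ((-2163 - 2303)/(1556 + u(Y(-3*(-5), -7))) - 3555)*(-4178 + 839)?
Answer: 6260537073/527 ≈ 1.1880e+7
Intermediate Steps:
j = 2 (j = 0 + 2 = 2)
E(v) = 3 + v
Y(t, s) = 5 (Y(t, s) = 3 + 2 = 5)
((-2163 - 2303)/(1556 + u(Y(-3*(-5), -7))) - 3555)*(-4178 + 839) = ((-2163 - 2303)/(1556 + 5²) - 3555)*(-4178 + 839) = (-4466/(1556 + 25) - 3555)*(-3339) = (-4466/1581 - 3555)*(-3339) = -5624921/1581*(-3339) = 6260537073/527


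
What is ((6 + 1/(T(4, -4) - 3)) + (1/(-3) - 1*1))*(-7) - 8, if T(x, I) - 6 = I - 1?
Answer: -223/6 ≈ -37.167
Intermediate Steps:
T(x, I) = 5 + I (T(x, I) = 6 + (I - 1) = 6 + (-1 + I) = 5 + I)
((6 + 1/(T(4, -4) - 3)) + (1/(-3) - 1*1))*(-7) - 8 = ((6 + 1/((5 - 4) - 3)) + (1/(-3) - 1*1))*(-7) - 8 = ((6 + 1/(1 - 3)) + (-⅓ - 1))*(-7) - 8 = ((6 + 1/(-2)) - 4/3)*(-7) - 8 = ((6 - ½) - 4/3)*(-7) - 8 = (11/2 - 4/3)*(-7) - 8 = (25/6)*(-7) - 8 = -175/6 - 8 = -223/6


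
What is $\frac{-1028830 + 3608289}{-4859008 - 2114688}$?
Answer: $- \frac{2579459}{6973696} \approx -0.36988$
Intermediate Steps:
$\frac{-1028830 + 3608289}{-4859008 - 2114688} = \frac{2579459}{-6973696} = 2579459 \left(- \frac{1}{6973696}\right) = - \frac{2579459}{6973696}$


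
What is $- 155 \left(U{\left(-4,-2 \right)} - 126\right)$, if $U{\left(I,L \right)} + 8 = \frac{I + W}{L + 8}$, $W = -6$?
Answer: $\frac{63085}{3} \approx 21028.0$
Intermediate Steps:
$U{\left(I,L \right)} = -8 + \frac{-6 + I}{8 + L}$ ($U{\left(I,L \right)} = -8 + \frac{I - 6}{L + 8} = -8 + \frac{-6 + I}{8 + L}$)
$- 155 \left(U{\left(-4,-2 \right)} - 126\right) = - 155 \left(\frac{-70 - 4 - -16}{8 - 2} - 126\right) = - 155 \left(\frac{-70 - 4 + 16}{6} - 126\right) = - 155 \left(\frac{1}{6} \left(-58\right) - 126\right) = - 155 \left(- \frac{29}{3} - 126\right) = \left(-155\right) \left(- \frac{407}{3}\right) = \frac{63085}{3}$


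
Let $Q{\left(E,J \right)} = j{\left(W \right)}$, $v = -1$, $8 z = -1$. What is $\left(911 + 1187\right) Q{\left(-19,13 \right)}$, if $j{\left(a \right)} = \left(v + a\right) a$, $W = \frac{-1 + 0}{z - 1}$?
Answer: $- \frac{16784}{81} \approx -207.21$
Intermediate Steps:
$z = - \frac{1}{8}$ ($z = \frac{1}{8} \left(-1\right) = - \frac{1}{8} \approx -0.125$)
$W = \frac{8}{9}$ ($W = \frac{-1 + 0}{- \frac{1}{8} - 1} = - \frac{1}{- \frac{9}{8}} = \left(-1\right) \left(- \frac{8}{9}\right) = \frac{8}{9} \approx 0.88889$)
$j{\left(a \right)} = a \left(-1 + a\right)$ ($j{\left(a \right)} = \left(-1 + a\right) a = a \left(-1 + a\right)$)
$Q{\left(E,J \right)} = - \frac{8}{81}$ ($Q{\left(E,J \right)} = \frac{8 \left(-1 + \frac{8}{9}\right)}{9} = \frac{8}{9} \left(- \frac{1}{9}\right) = - \frac{8}{81}$)
$\left(911 + 1187\right) Q{\left(-19,13 \right)} = \left(911 + 1187\right) \left(- \frac{8}{81}\right) = 2098 \left(- \frac{8}{81}\right) = - \frac{16784}{81}$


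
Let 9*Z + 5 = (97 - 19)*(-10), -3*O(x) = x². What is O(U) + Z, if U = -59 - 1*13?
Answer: -16337/9 ≈ -1815.2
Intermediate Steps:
U = -72 (U = -59 - 13 = -72)
O(x) = -x²/3
Z = -785/9 (Z = -5/9 + ((97 - 19)*(-10))/9 = -5/9 + (78*(-10))/9 = -5/9 + (⅑)*(-780) = -5/9 - 260/3 = -785/9 ≈ -87.222)
O(U) + Z = -⅓*(-72)² - 785/9 = -⅓*5184 - 785/9 = -1728 - 785/9 = -16337/9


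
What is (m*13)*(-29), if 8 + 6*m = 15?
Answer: -2639/6 ≈ -439.83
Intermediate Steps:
m = 7/6 (m = -4/3 + (1/6)*15 = -4/3 + 5/2 = 7/6 ≈ 1.1667)
(m*13)*(-29) = ((7/6)*13)*(-29) = (91/6)*(-29) = -2639/6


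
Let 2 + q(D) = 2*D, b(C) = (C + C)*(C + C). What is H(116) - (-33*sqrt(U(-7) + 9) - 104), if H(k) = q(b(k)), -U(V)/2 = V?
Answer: 107750 + 33*sqrt(23) ≈ 1.0791e+5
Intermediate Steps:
b(C) = 4*C**2 (b(C) = (2*C)*(2*C) = 4*C**2)
q(D) = -2 + 2*D
U(V) = -2*V
H(k) = -2 + 8*k**2 (H(k) = -2 + 2*(4*k**2) = -2 + 8*k**2)
H(116) - (-33*sqrt(U(-7) + 9) - 104) = (-2 + 8*116**2) - (-33*sqrt(-2*(-7) + 9) - 104) = (-2 + 8*13456) - (-33*sqrt(14 + 9) - 104) = (-2 + 107648) - (-33*sqrt(23) - 104) = 107646 - (-104 - 33*sqrt(23)) = 107646 + (104 + 33*sqrt(23)) = 107750 + 33*sqrt(23)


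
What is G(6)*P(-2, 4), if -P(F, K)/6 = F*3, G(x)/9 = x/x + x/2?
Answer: 1296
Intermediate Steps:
G(x) = 9 + 9*x/2 (G(x) = 9*(x/x + x/2) = 9*(1 + x*(½)) = 9*(1 + x/2) = 9 + 9*x/2)
P(F, K) = -18*F (P(F, K) = -6*F*3 = -18*F)
G(6)*P(-2, 4) = (9 + (9/2)*6)*(-18*(-2)) = (9 + 27)*36 = 36*36 = 1296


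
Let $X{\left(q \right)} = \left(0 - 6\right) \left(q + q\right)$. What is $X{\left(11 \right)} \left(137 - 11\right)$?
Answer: $-16632$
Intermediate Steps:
$X{\left(q \right)} = - 12 q$ ($X{\left(q \right)} = - 6 \cdot 2 q = - 12 q$)
$X{\left(11 \right)} \left(137 - 11\right) = \left(-12\right) 11 \left(137 - 11\right) = \left(-132\right) 126 = -16632$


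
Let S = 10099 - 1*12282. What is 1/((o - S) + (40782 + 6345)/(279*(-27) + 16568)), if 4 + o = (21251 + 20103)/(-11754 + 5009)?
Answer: 2437643/5309393626 ≈ 0.00045912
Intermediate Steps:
o = -68334/6745 (o = -4 + (21251 + 20103)/(-11754 + 5009) = -4 + 41354/(-6745) = -4 + 41354*(-1/6745) = -4 - 41354/6745 = -68334/6745 ≈ -10.131)
S = -2183 (S = 10099 - 12282 = -2183)
1/((o - S) + (40782 + 6345)/(279*(-27) + 16568)) = 1/((-68334/6745 - 1*(-2183)) + (40782 + 6345)/(279*(-27) + 16568)) = 1/((-68334/6745 + 2183) + 47127/(-7533 + 16568)) = 1/(14656001/6745 + 47127/9035) = 1/(5309393626/2437643) = 2437643/5309393626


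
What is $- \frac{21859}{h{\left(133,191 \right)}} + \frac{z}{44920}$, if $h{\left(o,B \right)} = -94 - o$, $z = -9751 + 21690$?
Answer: $\frac{984616433}{10196840} \approx 96.561$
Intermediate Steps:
$z = 11939$
$- \frac{21859}{h{\left(133,191 \right)}} + \frac{z}{44920} = - \frac{21859}{-94 - 133} + \frac{11939}{44920} = - \frac{21859}{-94 - 133} + 11939 \cdot \frac{1}{44920} = - \frac{21859}{-227} + \frac{11939}{44920} = \left(-21859\right) \left(- \frac{1}{227}\right) + \frac{11939}{44920} = \frac{21859}{227} + \frac{11939}{44920} = \frac{984616433}{10196840}$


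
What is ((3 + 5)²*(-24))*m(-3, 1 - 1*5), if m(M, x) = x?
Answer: 6144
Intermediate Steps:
((3 + 5)²*(-24))*m(-3, 1 - 1*5) = ((3 + 5)²*(-24))*(1 - 1*5) = (8²*(-24))*(1 - 5) = (64*(-24))*(-4) = -1536*(-4) = 6144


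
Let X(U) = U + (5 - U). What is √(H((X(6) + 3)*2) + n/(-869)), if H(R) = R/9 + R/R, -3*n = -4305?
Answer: √7655890/2607 ≈ 1.0613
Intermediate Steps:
n = 1435 (n = -⅓*(-4305) = 1435)
X(U) = 5
H(R) = 1 + R/9 (H(R) = R*(⅑) + 1 = R/9 + 1 = 1 + R/9)
√(H((X(6) + 3)*2) + n/(-869)) = √((1 + ((5 + 3)*2)/9) + 1435/(-869)) = √((1 + (8*2)/9) + 1435*(-1/869)) = √((1 + (⅑)*16) - 1435/869) = √((1 + 16/9) - 1435/869) = √(25/9 - 1435/869) = √(8810/7821) = √7655890/2607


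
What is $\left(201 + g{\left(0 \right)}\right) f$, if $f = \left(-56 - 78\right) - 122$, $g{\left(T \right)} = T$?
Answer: $-51456$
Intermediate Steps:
$f = -256$ ($f = \left(-56 - 78\right) - 122 = -134 - 122 = -256$)
$\left(201 + g{\left(0 \right)}\right) f = \left(201 + 0\right) \left(-256\right) = 201 \left(-256\right) = -51456$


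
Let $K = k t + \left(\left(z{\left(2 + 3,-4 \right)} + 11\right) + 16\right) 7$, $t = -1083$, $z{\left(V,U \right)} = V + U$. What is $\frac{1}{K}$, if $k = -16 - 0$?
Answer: $\frac{1}{17524} \approx 5.7065 \cdot 10^{-5}$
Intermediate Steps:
$z{\left(V,U \right)} = U + V$
$k = -16$ ($k = -16 + 0 = -16$)
$K = 17524$ ($K = \left(-16\right) \left(-1083\right) + \left(\left(\left(-4 + \left(2 + 3\right)\right) + 11\right) + 16\right) 7 = 17328 + \left(\left(\left(-4 + 5\right) + 11\right) + 16\right) 7 = 17328 + \left(\left(1 + 11\right) + 16\right) 7 = 17328 + \left(12 + 16\right) 7 = 17328 + 28 \cdot 7 = 17328 + 196 = 17524$)
$\frac{1}{K} = \frac{1}{17524}$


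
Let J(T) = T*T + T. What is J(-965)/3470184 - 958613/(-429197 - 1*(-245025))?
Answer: 437236417439/79888840956 ≈ 5.4731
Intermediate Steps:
J(T) = T + T² (J(T) = T² + T = T + T²)
J(-965)/3470184 - 958613/(-429197 - 1*(-245025)) = -965*(1 - 965)/3470184 - 958613/(-429197 - 1*(-245025)) = -965*(-964)*(1/3470184) - 958613/(-429197 + 245025) = 930260*(1/3470184) - 958613/(-184172) = 232565/867546 - 958613*(-1/184172) = 232565/867546 + 958613/184172 = 437236417439/79888840956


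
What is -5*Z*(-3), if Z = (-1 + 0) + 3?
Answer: 30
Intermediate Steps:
Z = 2 (Z = -1 + 3 = 2)
-5*Z*(-3) = -5*2*(-3) = -10*(-3) = 30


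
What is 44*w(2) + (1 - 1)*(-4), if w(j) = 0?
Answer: 0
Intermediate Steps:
44*w(2) + (1 - 1)*(-4) = 44*0 + (1 - 1)*(-4) = 0 + 0*(-4) = 0 + 0 = 0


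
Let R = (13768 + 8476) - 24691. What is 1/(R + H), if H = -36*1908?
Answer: -1/71135 ≈ -1.4058e-5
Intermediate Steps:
R = -2447 (R = 22244 - 24691 = -2447)
H = -68688
1/(R + H) = 1/(-2447 - 68688) = 1/(-71135) = -1/71135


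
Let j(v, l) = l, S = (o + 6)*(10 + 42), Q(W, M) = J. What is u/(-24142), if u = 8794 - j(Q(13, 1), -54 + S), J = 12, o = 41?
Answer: -3202/12071 ≈ -0.26526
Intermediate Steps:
Q(W, M) = 12
S = 2444 (S = (41 + 6)*(10 + 42) = 47*52 = 2444)
u = 6404 (u = 8794 - (-54 + 2444) = 8794 - 1*2390 = 8794 - 2390 = 6404)
u/(-24142) = 6404/(-24142) = 6404*(-1/24142) = -3202/12071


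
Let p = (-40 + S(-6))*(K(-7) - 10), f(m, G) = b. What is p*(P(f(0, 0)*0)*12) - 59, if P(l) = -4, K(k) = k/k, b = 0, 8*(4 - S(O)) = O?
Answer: -15287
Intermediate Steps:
S(O) = 4 - O/8
f(m, G) = 0
K(k) = 1
p = 1269/4 (p = (-40 + (4 - 1/8*(-6)))*(1 - 10) = (-40 + (4 + 3/4))*(-9) = (-40 + 19/4)*(-9) = -141/4*(-9) = 1269/4 ≈ 317.25)
p*(P(f(0, 0)*0)*12) - 59 = 1269*(-4*12)/4 - 59 = (1269/4)*(-48) - 59 = -15228 - 59 = -15287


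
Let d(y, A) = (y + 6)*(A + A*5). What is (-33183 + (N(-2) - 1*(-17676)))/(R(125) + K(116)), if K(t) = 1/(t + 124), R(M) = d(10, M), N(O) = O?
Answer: -3722160/2880001 ≈ -1.2924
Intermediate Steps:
d(y, A) = 6*A*(6 + y) (d(y, A) = (6 + y)*(A + 5*A) = (6 + y)*(6*A) = 6*A*(6 + y))
R(M) = 96*M (R(M) = 6*M*(6 + 10) = 6*M*16 = 96*M)
K(t) = 1/(124 + t)
(-33183 + (N(-2) - 1*(-17676)))/(R(125) + K(116)) = (-33183 + (-2 - 1*(-17676)))/(96*125 + 1/(124 + 116)) = (-33183 + (-2 + 17676))/(12000 + 1/240) = (-33183 + 17674)/(12000 + 1/240) = -15509/2880001/240 = -15509*240/2880001 = -3722160/2880001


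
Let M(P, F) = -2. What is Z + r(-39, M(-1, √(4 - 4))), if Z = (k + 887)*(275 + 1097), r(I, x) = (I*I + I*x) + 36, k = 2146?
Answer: 4162911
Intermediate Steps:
r(I, x) = 36 + I² + I*x (r(I, x) = (I² + I*x) + 36 = 36 + I² + I*x)
Z = 4161276 (Z = (2146 + 887)*(275 + 1097) = 3033*1372 = 4161276)
Z + r(-39, M(-1, √(4 - 4))) = 4161276 + (36 + (-39)² - 39*(-2)) = 4161276 + (36 + 1521 + 78) = 4161276 + 1635 = 4162911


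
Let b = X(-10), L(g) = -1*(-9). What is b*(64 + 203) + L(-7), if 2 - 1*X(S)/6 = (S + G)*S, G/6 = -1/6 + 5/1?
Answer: 307593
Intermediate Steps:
G = 29 (G = 6*(-1/6 + 5/1) = 6*(-1*1/6 + 5*1) = 6*(-1/6 + 5) = 6*(29/6) = 29)
L(g) = 9
X(S) = 12 - 6*S*(29 + S) (X(S) = 12 - 6*(S + 29)*S = 12 - 6*(29 + S)*S = 12 - 6*S*(29 + S))
b = 1152 (b = 12 - 174*(-10) - 6*(-10)**2 = 12 + 1740 - 6*100 = 12 + 1740 - 600 = 1152)
b*(64 + 203) + L(-7) = 1152*(64 + 203) + 9 = 1152*267 + 9 = 307584 + 9 = 307593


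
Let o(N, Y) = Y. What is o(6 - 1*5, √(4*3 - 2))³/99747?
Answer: 10*√10/99747 ≈ 0.00031703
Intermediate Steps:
o(6 - 1*5, √(4*3 - 2))³/99747 = (√(4*3 - 2))³/99747 = (√(12 - 2))³*(1/99747) = (√10)³*(1/99747) = (10*√10)*(1/99747) = 10*√10/99747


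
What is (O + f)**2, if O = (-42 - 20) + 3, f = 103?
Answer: 1936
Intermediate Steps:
O = -59 (O = -62 + 3 = -59)
(O + f)**2 = (-59 + 103)**2 = 44**2 = 1936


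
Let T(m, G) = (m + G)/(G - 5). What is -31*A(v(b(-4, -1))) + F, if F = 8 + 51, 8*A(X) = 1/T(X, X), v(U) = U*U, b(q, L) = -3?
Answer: 2093/36 ≈ 58.139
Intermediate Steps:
T(m, G) = (G + m)/(-5 + G)
v(U) = U**2
A(X) = (-5 + X)/(16*X) (A(X) = 1/(8*(((X + X)/(-5 + X)))) = 1/(8*(((2*X)/(-5 + X)))) = 1/(8*((2*X/(-5 + X)))) = ((-5 + X)/(2*X))/8 = (-5 + X)/(16*X))
F = 59
-31*A(v(b(-4, -1))) + F = -31*(-5 + (-3)**2)/(16*((-3)**2)) + 59 = -31*(-5 + 9)/(16*9) + 59 = -31*4/(16*9) + 59 = -31*1/36 + 59 = -31/36 + 59 = 2093/36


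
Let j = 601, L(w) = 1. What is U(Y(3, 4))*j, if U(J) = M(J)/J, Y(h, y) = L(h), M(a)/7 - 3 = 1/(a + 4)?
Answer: 67312/5 ≈ 13462.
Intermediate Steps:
M(a) = 21 + 7/(4 + a) (M(a) = 21 + 7/(a + 4) = 21 + 7/(4 + a))
Y(h, y) = 1
U(J) = 7*(13 + 3*J)/(J*(4 + J)) (U(J) = (7*(13 + 3*J)/(4 + J))/J = 7*(13 + 3*J)/(J*(4 + J)))
U(Y(3, 4))*j = (7*(13 + 3*1)/(1*(4 + 1)))*601 = (7*1*(13 + 3)/5)*601 = (7*1*(⅕)*16)*601 = (112/5)*601 = 67312/5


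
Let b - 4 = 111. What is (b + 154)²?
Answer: 72361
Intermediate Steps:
b = 115 (b = 4 + 111 = 115)
(b + 154)² = (115 + 154)² = 269² = 72361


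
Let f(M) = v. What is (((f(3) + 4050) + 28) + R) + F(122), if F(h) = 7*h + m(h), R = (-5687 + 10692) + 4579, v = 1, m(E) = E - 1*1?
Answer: 14638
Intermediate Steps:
m(E) = -1 + E (m(E) = E - 1 = -1 + E)
f(M) = 1
R = 9584 (R = 5005 + 4579 = 9584)
F(h) = -1 + 8*h (F(h) = 7*h + (-1 + h) = -1 + 8*h)
(((f(3) + 4050) + 28) + R) + F(122) = (((1 + 4050) + 28) + 9584) + (-1 + 8*122) = ((4051 + 28) + 9584) + (-1 + 976) = (4079 + 9584) + 975 = 13663 + 975 = 14638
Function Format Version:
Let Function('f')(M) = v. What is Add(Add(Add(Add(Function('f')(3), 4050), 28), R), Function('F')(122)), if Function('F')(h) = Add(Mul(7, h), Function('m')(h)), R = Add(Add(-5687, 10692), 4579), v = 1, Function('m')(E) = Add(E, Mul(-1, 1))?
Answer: 14638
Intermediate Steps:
Function('m')(E) = Add(-1, E) (Function('m')(E) = Add(E, -1) = Add(-1, E))
Function('f')(M) = 1
R = 9584 (R = Add(5005, 4579) = 9584)
Function('F')(h) = Add(-1, Mul(8, h)) (Function('F')(h) = Add(Mul(7, h), Add(-1, h)) = Add(-1, Mul(8, h)))
Add(Add(Add(Add(Function('f')(3), 4050), 28), R), Function('F')(122)) = Add(Add(Add(Add(1, 4050), 28), 9584), Add(-1, Mul(8, 122))) = Add(Add(Add(4051, 28), 9584), Add(-1, 976)) = Add(Add(4079, 9584), 975) = Add(13663, 975) = 14638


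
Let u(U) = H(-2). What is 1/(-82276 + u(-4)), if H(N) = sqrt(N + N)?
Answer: -20569/1692335045 - I/3384670090 ≈ -1.2154e-5 - 2.9545e-10*I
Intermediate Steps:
H(N) = sqrt(2)*sqrt(N) (H(N) = sqrt(2*N) = sqrt(2)*sqrt(N))
u(U) = 2*I (u(U) = sqrt(2)*sqrt(-2) = sqrt(2)*(I*sqrt(2)) = 2*I)
1/(-82276 + u(-4)) = 1/(-82276 + 2*I) = (-82276 - 2*I)/6769340180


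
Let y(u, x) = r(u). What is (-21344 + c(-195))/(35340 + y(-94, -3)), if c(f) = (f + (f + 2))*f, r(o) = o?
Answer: 27158/17623 ≈ 1.5411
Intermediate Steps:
y(u, x) = u
c(f) = f*(2 + 2*f) (c(f) = (f + (2 + f))*f = (2 + 2*f)*f = f*(2 + 2*f))
(-21344 + c(-195))/(35340 + y(-94, -3)) = (-21344 + 2*(-195)*(1 - 195))/(35340 - 94) = (-21344 + 2*(-195)*(-194))/35246 = (-21344 + 75660)*(1/35246) = 54316*(1/35246) = 27158/17623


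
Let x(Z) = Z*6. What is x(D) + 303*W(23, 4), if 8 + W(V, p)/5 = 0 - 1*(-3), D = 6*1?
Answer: -7539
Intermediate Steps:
D = 6
W(V, p) = -25 (W(V, p) = -40 + 5*(0 - 1*(-3)) = -40 + 5*(0 + 3) = -40 + 5*3 = -40 + 15 = -25)
x(Z) = 6*Z
x(D) + 303*W(23, 4) = 6*6 + 303*(-25) = 36 - 7575 = -7539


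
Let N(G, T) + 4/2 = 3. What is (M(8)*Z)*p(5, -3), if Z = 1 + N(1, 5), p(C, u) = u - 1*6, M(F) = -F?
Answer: 144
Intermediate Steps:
N(G, T) = 1 (N(G, T) = -2 + 3 = 1)
p(C, u) = -6 + u (p(C, u) = u - 6 = -6 + u)
Z = 2 (Z = 1 + 1 = 2)
(M(8)*Z)*p(5, -3) = (-1*8*2)*(-6 - 3) = -8*2*(-9) = -16*(-9) = 144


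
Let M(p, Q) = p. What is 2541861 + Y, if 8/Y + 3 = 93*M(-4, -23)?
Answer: 953197867/375 ≈ 2.5419e+6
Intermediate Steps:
Y = -8/375 (Y = 8/(-3 + 93*(-4)) = 8/(-3 - 372) = 8/(-375) = 8*(-1/375) = -8/375 ≈ -0.021333)
2541861 + Y = 2541861 - 8/375 = 953197867/375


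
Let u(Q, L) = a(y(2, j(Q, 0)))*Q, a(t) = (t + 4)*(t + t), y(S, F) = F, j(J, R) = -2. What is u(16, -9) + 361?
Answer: 233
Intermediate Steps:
a(t) = 2*t*(4 + t) (a(t) = (4 + t)*(2*t) = 2*t*(4 + t))
u(Q, L) = -8*Q (u(Q, L) = (2*(-2)*(4 - 2))*Q = (2*(-2)*2)*Q = -8*Q)
u(16, -9) + 361 = -8*16 + 361 = -128 + 361 = 233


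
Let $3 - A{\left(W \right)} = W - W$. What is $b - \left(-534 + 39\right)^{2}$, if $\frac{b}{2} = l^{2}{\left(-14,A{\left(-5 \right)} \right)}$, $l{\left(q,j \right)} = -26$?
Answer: $-243673$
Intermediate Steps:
$A{\left(W \right)} = 3$ ($A{\left(W \right)} = 3 - \left(W - W\right) = 3 - 0 = 3 + 0 = 3$)
$b = 1352$ ($b = 2 \left(-26\right)^{2} = 2 \cdot 676 = 1352$)
$b - \left(-534 + 39\right)^{2} = 1352 - \left(-534 + 39\right)^{2} = 1352 - \left(-495\right)^{2} = 1352 - 245025 = -243673$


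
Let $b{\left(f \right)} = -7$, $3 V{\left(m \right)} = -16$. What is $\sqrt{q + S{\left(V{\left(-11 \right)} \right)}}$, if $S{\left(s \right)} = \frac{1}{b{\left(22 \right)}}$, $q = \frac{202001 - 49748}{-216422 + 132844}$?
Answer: $\frac{i \sqrt{672422035054}}{585046} \approx 1.4016 i$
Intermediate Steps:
$q = - \frac{152253}{83578}$ ($q = \frac{152253}{-83578} = 152253 \left(- \frac{1}{83578}\right) = - \frac{152253}{83578} \approx -1.8217$)
$V{\left(m \right)} = - \frac{16}{3}$ ($V{\left(m \right)} = \frac{1}{3} \left(-16\right) = - \frac{16}{3}$)
$S{\left(s \right)} = - \frac{1}{7}$ ($S{\left(s \right)} = \frac{1}{-7} = - \frac{1}{7}$)
$\sqrt{q + S{\left(V{\left(-11 \right)} \right)}} = \sqrt{- \frac{152253}{83578} - \frac{1}{7}} = \sqrt{- \frac{1149349}{585046}} = \frac{i \sqrt{672422035054}}{585046}$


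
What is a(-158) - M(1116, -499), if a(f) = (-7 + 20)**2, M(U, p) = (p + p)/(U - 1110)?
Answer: 1006/3 ≈ 335.33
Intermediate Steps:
M(U, p) = 2*p/(-1110 + U) (M(U, p) = (2*p)/(-1110 + U) = 2*p/(-1110 + U))
a(f) = 169 (a(f) = 13**2 = 169)
a(-158) - M(1116, -499) = 169 - 2*(-499)/(-1110 + 1116) = 169 - 2*(-499)/6 = 169 - 1*(-499/3) = 169 + 499/3 = 1006/3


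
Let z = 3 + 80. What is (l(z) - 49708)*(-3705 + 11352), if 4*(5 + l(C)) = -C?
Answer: -1521255945/4 ≈ -3.8031e+8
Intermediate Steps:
z = 83
l(C) = -5 - C/4 (l(C) = -5 + (-C)/4 = -5 - C/4)
(l(z) - 49708)*(-3705 + 11352) = ((-5 - ¼*83) - 49708)*(-3705 + 11352) = ((-5 - 83/4) - 49708)*7647 = (-103/4 - 49708)*7647 = -198935/4*7647 = -1521255945/4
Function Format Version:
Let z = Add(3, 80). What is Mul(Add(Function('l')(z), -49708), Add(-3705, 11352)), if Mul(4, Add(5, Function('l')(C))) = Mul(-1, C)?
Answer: Rational(-1521255945, 4) ≈ -3.8031e+8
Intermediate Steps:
z = 83
Function('l')(C) = Add(-5, Mul(Rational(-1, 4), C)) (Function('l')(C) = Add(-5, Mul(Rational(1, 4), Mul(-1, C))) = Add(-5, Mul(Rational(-1, 4), C)))
Mul(Add(Function('l')(z), -49708), Add(-3705, 11352)) = Mul(Add(Add(-5, Mul(Rational(-1, 4), 83)), -49708), Add(-3705, 11352)) = Mul(Add(Add(-5, Rational(-83, 4)), -49708), 7647) = Mul(Add(Rational(-103, 4), -49708), 7647) = Mul(Rational(-198935, 4), 7647) = Rational(-1521255945, 4)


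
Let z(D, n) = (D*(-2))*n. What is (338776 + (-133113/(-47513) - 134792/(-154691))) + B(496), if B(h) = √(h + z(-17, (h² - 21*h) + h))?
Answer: 2489974183792187/7349833483 + 4*√501735 ≈ 3.4161e+5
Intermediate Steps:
z(D, n) = -2*D*n (z(D, n) = (-2*D)*n = -2*D*n)
B(h) = √(-679*h + 34*h²) (B(h) = √(h - 2*(-17)*((h² - 21*h) + h)) = √(h - 2*(-17)*(h² - 20*h)) = √(h + (-680*h + 34*h²)) = √(-679*h + 34*h²))
(338776 + (-133113/(-47513) - 134792/(-154691))) + B(496) = (338776 + (-133113/(-47513) - 134792/(-154691))) + √(496*(-679 + 34*496)) = (338776 + (-133113*(-1/47513) - 134792*(-1/154691))) + √(496*(-679 + 16864)) = (338776 + (133113/47513 + 134792/154691)) + √(496*16185) = (338776 + 26995755379/7349833483) + √8027760 = 2489974183792187/7349833483 + 4*√501735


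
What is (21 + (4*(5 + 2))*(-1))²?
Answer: 49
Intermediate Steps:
(21 + (4*(5 + 2))*(-1))² = (21 + (4*7)*(-1))² = (21 + 28*(-1))² = (21 - 28)² = (-7)² = 49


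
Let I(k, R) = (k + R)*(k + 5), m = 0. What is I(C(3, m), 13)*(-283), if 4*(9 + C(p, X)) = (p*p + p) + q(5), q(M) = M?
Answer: -9339/16 ≈ -583.69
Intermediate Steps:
C(p, X) = -31/4 + p/4 + p²/4 (C(p, X) = -9 + ((p*p + p) + 5)/4 = -9 + ((p² + p) + 5)/4 = -9 + ((p + p²) + 5)/4 = -9 + (5 + p + p²)/4 = -9 + (5/4 + p/4 + p²/4) = -31/4 + p/4 + p²/4)
I(k, R) = (5 + k)*(R + k) (I(k, R) = (R + k)*(5 + k) = (5 + k)*(R + k))
I(C(3, m), 13)*(-283) = ((-31/4 + (¼)*3 + (¼)*3²)² + 5*13 + 5*(-31/4 + (¼)*3 + (¼)*3²) + 13*(-31/4 + (¼)*3 + (¼)*3²))*(-283) = ((-31/4 + ¾ + (¼)*9)² + 65 + 5*(-31/4 + ¾ + (¼)*9) + 13*(-31/4 + ¾ + (¼)*9))*(-283) = ((-31/4 + ¾ + 9/4)² + 65 + 5*(-31/4 + ¾ + 9/4) + 13*(-31/4 + ¾ + 9/4))*(-283) = ((-19/4)² + 65 + 5*(-19/4) + 13*(-19/4))*(-283) = (361/16 + 65 - 95/4 - 247/4)*(-283) = (33/16)*(-283) = -9339/16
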